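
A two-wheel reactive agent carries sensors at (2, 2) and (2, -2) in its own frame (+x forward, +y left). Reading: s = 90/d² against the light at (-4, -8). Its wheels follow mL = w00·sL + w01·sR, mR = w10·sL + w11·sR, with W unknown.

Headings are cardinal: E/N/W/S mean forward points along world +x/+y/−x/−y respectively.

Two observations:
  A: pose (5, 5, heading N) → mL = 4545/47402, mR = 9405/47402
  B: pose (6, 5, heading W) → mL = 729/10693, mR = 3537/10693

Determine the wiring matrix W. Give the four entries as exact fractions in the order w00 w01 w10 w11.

obs A: pose=(5,5,N) → sL=45/137, sR=45/173, mL=4545/47402, mR=9405/47402
obs B: pose=(6,5,W) → sL=18/37, sR=90/289, mL=729/10693, mR=3537/10693
sensor matrix S = [[45/137, 45/173], [18/37, 90/289]]; det S = -6146280/253434793
solve [mL_A; mL_B] = S·[w00; w01] and [mR_A; mR_B] = S·[w10; w11]:
  w00 = -1/2, w01 = 1, w10 = 1, w11 = -1/2

-1/2 1 1 -1/2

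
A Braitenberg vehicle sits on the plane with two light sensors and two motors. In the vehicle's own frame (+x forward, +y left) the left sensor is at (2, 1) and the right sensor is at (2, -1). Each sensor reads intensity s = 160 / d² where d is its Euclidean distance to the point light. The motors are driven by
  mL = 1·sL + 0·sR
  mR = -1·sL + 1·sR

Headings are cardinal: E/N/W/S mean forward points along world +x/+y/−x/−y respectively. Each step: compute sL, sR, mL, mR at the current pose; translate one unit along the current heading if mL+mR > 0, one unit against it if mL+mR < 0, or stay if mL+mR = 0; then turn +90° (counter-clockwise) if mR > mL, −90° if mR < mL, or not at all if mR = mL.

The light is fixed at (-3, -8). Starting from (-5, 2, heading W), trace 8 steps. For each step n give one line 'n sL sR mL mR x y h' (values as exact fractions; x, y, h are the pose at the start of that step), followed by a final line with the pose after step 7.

n=0: pose=(-5,2,W); sL=160/97, sR=160/137; mL=160/97, mR=-6400/13289; mL+mR=160/137 → advance +1; mR−mL=-28320/13289 → turn -1·90°
n=1: pose=(-6,2,N); sL=1, sR=40/37; mL=1, mR=3/37; mL+mR=40/37 → advance +1; mR−mL=-34/37 → turn -1·90°
n=2: pose=(-6,3,E); sL=32/29, sR=160/101; mL=32/29, mR=1408/2929; mL+mR=160/101 → advance +1; mR−mL=-1824/2929 → turn -1·90°
n=3: pose=(-5,3,S); sL=80/41, sR=16/9; mL=80/41, mR=-64/369; mL+mR=16/9 → advance +1; mR−mL=-784/369 → turn -1·90°
n=4: pose=(-5,2,W); sL=160/97, sR=160/137; mL=160/97, mR=-6400/13289; mL+mR=160/137 → advance +1; mR−mL=-28320/13289 → turn -1·90°
n=5: pose=(-6,2,N); sL=1, sR=40/37; mL=1, mR=3/37; mL+mR=40/37 → advance +1; mR−mL=-34/37 → turn -1·90°
n=6: pose=(-6,3,E); sL=32/29, sR=160/101; mL=32/29, mR=1408/2929; mL+mR=160/101 → advance +1; mR−mL=-1824/2929 → turn -1·90°
n=7: pose=(-5,3,S); sL=80/41, sR=16/9; mL=80/41, mR=-64/369; mL+mR=16/9 → advance +1; mR−mL=-784/369 → turn -1·90°

0 160/97 160/137 160/97 -6400/13289 -5 2 W
1 1 40/37 1 3/37 -6 2 N
2 32/29 160/101 32/29 1408/2929 -6 3 E
3 80/41 16/9 80/41 -64/369 -5 3 S
4 160/97 160/137 160/97 -6400/13289 -5 2 W
5 1 40/37 1 3/37 -6 2 N
6 32/29 160/101 32/29 1408/2929 -6 3 E
7 80/41 16/9 80/41 -64/369 -5 3 S
final -5 2 W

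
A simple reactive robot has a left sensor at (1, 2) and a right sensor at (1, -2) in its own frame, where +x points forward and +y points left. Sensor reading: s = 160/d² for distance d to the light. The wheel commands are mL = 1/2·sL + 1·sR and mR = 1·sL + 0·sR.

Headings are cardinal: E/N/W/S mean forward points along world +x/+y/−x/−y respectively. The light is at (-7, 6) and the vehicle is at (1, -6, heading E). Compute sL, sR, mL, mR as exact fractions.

160/181 160/277 51120/50137 160/181

left sensor world pos  = (2, -4); dL² = 181
right sensor world pos = (2, -8); dR² = 277
sL = 160/181 = 160/181
sR = 160/277 = 160/277
mL = 1/2·sL + 1·sR = 51120/50137
mR = 1·sL + 0·sR = 160/181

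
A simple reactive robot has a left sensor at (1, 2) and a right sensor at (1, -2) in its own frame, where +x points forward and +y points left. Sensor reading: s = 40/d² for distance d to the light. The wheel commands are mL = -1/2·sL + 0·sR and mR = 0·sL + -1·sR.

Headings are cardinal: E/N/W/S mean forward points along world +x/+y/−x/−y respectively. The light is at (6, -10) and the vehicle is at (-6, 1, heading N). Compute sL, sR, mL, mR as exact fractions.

left sensor world pos  = (-8, 2); dL² = 340
right sensor world pos = (-4, 2); dR² = 244
sL = 40/340 = 2/17
sR = 40/244 = 10/61
mL = -1/2·sL + 0·sR = -1/17
mR = 0·sL + -1·sR = -10/61

2/17 10/61 -1/17 -10/61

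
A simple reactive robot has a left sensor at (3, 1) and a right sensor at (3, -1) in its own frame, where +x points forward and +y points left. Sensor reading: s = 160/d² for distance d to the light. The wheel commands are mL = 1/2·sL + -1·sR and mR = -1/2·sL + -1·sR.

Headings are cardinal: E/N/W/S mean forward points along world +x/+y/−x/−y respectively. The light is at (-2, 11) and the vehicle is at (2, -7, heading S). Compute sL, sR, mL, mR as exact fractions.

left sensor world pos  = (3, -10); dL² = 466
right sensor world pos = (1, -10); dR² = 450
sL = 160/466 = 80/233
sR = 160/450 = 16/45
mL = 1/2·sL + -1·sR = -1928/10485
mR = -1/2·sL + -1·sR = -5528/10485

80/233 16/45 -1928/10485 -5528/10485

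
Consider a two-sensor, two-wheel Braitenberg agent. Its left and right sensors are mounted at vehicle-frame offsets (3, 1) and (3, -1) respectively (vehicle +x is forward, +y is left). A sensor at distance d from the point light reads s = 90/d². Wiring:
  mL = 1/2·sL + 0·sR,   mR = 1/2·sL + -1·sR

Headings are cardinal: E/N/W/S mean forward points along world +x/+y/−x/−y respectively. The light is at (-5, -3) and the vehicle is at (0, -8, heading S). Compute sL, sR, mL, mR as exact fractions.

9/10 9/8 9/20 -27/40

left sensor world pos  = (1, -11); dL² = 100
right sensor world pos = (-1, -11); dR² = 80
sL = 90/100 = 9/10
sR = 90/80 = 9/8
mL = 1/2·sL + 0·sR = 9/20
mR = 1/2·sL + -1·sR = -27/40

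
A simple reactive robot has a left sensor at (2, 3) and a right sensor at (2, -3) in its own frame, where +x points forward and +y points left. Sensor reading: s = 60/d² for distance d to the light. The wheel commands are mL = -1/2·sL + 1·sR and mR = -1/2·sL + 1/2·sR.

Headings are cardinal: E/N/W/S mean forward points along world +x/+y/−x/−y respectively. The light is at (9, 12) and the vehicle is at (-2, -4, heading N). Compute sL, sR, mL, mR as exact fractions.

15/98 3/13 393/2548 99/2548

left sensor world pos  = (-5, -2); dL² = 392
right sensor world pos = (1, -2); dR² = 260
sL = 60/392 = 15/98
sR = 60/260 = 3/13
mL = -1/2·sL + 1·sR = 393/2548
mR = -1/2·sL + 1/2·sR = 99/2548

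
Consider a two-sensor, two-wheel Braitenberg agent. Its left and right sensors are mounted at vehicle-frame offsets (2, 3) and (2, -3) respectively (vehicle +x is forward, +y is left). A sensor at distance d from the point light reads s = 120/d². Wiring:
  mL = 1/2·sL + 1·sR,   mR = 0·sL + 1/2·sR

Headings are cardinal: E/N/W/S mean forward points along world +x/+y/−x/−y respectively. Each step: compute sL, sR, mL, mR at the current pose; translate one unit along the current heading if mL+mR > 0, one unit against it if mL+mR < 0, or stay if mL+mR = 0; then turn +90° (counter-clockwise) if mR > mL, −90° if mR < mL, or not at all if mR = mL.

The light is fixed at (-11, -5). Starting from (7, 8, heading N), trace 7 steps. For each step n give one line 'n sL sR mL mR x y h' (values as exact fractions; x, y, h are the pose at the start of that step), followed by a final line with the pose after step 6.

0 4/15 20/111 58/185 10/111 7 8 N
1 120/689 120/521 113940/358969 60/521 7 9 E
2 30/157 3/10 621/1570 3/20 8 9 S
3 120/389 24/109 15876/42401 12/109 8 8 W
4 4/15 20/111 58/185 10/111 7 8 N
5 120/689 120/521 113940/358969 60/521 7 9 E
6 30/157 3/10 621/1570 3/20 8 9 S
final 8 8 W

n=0: pose=(7,8,N); sL=4/15, sR=20/111; mL=58/185, mR=10/111; mL+mR=224/555 → advance +1; mR−mL=-124/555 → turn -1·90°
n=1: pose=(7,9,E); sL=120/689, sR=120/521; mL=113940/358969, mR=60/521; mL+mR=155280/358969 → advance +1; mR−mL=-72600/358969 → turn -1·90°
n=2: pose=(8,9,S); sL=30/157, sR=3/10; mL=621/1570, mR=3/20; mL+mR=1713/3140 → advance +1; mR−mL=-771/3140 → turn -1·90°
n=3: pose=(8,8,W); sL=120/389, sR=24/109; mL=15876/42401, mR=12/109; mL+mR=20544/42401 → advance +1; mR−mL=-11208/42401 → turn -1·90°
n=4: pose=(7,8,N); sL=4/15, sR=20/111; mL=58/185, mR=10/111; mL+mR=224/555 → advance +1; mR−mL=-124/555 → turn -1·90°
n=5: pose=(7,9,E); sL=120/689, sR=120/521; mL=113940/358969, mR=60/521; mL+mR=155280/358969 → advance +1; mR−mL=-72600/358969 → turn -1·90°
n=6: pose=(8,9,S); sL=30/157, sR=3/10; mL=621/1570, mR=3/20; mL+mR=1713/3140 → advance +1; mR−mL=-771/3140 → turn -1·90°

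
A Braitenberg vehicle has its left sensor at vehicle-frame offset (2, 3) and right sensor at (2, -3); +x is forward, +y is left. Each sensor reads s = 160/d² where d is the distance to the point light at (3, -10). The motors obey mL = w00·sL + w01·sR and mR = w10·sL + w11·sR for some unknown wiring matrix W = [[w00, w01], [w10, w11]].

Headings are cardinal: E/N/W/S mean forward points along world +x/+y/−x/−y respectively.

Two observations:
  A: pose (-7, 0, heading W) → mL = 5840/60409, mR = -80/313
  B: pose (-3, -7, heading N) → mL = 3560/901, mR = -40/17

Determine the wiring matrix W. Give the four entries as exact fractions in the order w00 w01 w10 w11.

obs A: pose=(-7,0,W) → sL=160/193, sR=160/313, mL=5840/60409, mR=-80/313
obs B: pose=(-3,-7,N) → sL=80/53, sR=80/17, mL=3560/901, mR=-40/17
sensor matrix S = [[160/193, 160/313], [80/53, 80/17]]; det S = 170342400/54428509
solve [mL_A; mL_B] = S·[w00; w01] and [mR_A; mR_B] = S·[w10; w11]:
  w00 = -1/2, w01 = 1, w10 = 0, w11 = -1/2

-1/2 1 0 -1/2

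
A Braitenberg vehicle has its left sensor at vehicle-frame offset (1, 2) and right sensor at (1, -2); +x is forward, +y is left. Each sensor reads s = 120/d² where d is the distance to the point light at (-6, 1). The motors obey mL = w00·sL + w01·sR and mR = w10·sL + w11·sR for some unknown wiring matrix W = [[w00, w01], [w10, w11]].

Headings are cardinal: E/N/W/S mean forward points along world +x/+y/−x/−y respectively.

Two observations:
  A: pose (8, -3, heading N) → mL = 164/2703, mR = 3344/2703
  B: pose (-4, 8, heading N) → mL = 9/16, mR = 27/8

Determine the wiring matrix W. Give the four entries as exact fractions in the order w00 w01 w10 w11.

-1/2 1 1 1

obs A: pose=(8,-3,N) → sL=40/51, sR=24/53, mL=164/2703, mR=3344/2703
obs B: pose=(-4,8,N) → sL=15/8, sR=3/2, mL=9/16, mR=27/8
sensor matrix S = [[40/51, 24/53], [15/8, 3/2]]; det S = 295/901
solve [mL_A; mL_B] = S·[w00; w01] and [mR_A; mR_B] = S·[w10; w11]:
  w00 = -1/2, w01 = 1, w10 = 1, w11 = 1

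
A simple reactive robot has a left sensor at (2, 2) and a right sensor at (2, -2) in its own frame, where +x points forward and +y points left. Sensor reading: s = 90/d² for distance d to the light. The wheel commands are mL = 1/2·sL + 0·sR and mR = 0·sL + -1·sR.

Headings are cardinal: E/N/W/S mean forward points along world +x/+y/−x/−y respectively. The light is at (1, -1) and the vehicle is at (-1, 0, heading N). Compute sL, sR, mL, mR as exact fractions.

18/5 10 9/5 -10

left sensor world pos  = (-3, 2); dL² = 25
right sensor world pos = (1, 2); dR² = 9
sL = 90/25 = 18/5
sR = 90/9 = 10
mL = 1/2·sL + 0·sR = 9/5
mR = 0·sL + -1·sR = -10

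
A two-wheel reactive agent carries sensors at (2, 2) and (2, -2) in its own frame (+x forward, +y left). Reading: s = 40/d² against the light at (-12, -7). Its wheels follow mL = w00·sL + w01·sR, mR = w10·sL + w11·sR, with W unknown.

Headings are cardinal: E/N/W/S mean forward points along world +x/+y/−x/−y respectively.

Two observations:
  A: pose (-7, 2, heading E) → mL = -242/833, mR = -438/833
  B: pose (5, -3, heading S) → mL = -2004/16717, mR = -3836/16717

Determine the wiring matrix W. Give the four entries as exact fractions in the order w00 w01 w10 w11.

obs A: pose=(-7,2,E) → sL=4/17, sR=20/49, mL=-242/833, mR=-438/833
obs B: pose=(5,-3,S) → sL=8/73, sR=40/229, mL=-2004/16717, mR=-3836/16717
sensor matrix S = [[4/17, 20/49], [8/73, 40/229]]; det S = -50560/13925261
solve [mL_A; mL_B] = S·[w00; w01] and [mR_A; mR_B] = S·[w10; w11]:
  w00 = 1/2, w01 = -1, w10 = -1/2, w11 = -1

1/2 -1 -1/2 -1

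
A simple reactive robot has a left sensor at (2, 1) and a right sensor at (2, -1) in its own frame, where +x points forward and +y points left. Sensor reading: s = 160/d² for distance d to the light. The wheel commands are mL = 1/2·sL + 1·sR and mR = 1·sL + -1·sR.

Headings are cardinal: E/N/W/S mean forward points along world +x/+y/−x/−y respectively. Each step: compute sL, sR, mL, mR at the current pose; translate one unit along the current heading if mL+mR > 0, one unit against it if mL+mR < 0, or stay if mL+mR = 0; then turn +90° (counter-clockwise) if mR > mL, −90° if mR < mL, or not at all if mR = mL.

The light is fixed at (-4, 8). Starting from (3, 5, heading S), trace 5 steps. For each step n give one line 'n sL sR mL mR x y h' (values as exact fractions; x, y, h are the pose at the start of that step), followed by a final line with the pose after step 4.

0 160/89 160/61 19120/5429 -4480/5429 3 5 S
1 16/5 80/17 536/85 -128/85 3 4 W
2 160/29 160/53 8880/1537 3840/1537 2 4 N
3 40/17 2 54/17 6/17 2 5 E
4 160/89 160/61 19120/5429 -4480/5429 3 5 S
final 3 4 W

n=0: pose=(3,5,S); sL=160/89, sR=160/61; mL=19120/5429, mR=-4480/5429; mL+mR=240/89 → advance +1; mR−mL=-23600/5429 → turn -1·90°
n=1: pose=(3,4,W); sL=16/5, sR=80/17; mL=536/85, mR=-128/85; mL+mR=24/5 → advance +1; mR−mL=-664/85 → turn -1·90°
n=2: pose=(2,4,N); sL=160/29, sR=160/53; mL=8880/1537, mR=3840/1537; mL+mR=240/29 → advance +1; mR−mL=-5040/1537 → turn -1·90°
n=3: pose=(2,5,E); sL=40/17, sR=2; mL=54/17, mR=6/17; mL+mR=60/17 → advance +1; mR−mL=-48/17 → turn -1·90°
n=4: pose=(3,5,S); sL=160/89, sR=160/61; mL=19120/5429, mR=-4480/5429; mL+mR=240/89 → advance +1; mR−mL=-23600/5429 → turn -1·90°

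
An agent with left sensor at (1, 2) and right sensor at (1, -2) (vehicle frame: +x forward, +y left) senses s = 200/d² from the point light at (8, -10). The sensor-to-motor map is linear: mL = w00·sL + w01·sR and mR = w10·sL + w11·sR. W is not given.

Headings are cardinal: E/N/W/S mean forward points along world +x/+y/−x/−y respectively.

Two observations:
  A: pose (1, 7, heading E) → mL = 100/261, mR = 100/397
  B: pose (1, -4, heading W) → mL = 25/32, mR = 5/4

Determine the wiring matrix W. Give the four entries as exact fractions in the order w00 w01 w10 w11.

obs A: pose=(1,7,E) → sL=200/397, sR=200/261, mL=100/261, mR=100/397
obs B: pose=(1,-4,W) → sL=5/2, sR=25/16, mL=25/32, mR=5/4
sensor matrix S = [[200/397, 200/261], [5/2, 25/16]]; det S = -233875/207234
solve [mL_A; mL_B] = S·[w00; w01] and [mR_A; mR_B] = S·[w10; w11]:
  w00 = 0, w01 = 1/2, w10 = 1/2, w11 = 0

0 1/2 1/2 0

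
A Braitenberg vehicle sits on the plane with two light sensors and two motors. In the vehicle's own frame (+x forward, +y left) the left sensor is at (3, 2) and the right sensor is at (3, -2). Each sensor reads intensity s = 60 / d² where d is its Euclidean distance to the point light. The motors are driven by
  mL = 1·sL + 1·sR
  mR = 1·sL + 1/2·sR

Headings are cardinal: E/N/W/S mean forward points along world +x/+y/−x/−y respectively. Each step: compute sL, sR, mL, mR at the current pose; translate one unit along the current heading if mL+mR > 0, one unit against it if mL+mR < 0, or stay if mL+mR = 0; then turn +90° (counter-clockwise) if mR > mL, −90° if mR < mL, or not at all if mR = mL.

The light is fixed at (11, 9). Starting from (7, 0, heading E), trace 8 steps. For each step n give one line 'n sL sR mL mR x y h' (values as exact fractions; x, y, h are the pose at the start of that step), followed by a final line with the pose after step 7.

0 6/5 30/61 516/305 441/305 7 0 E
1 12/29 60/169 3768/4901 2898/4901 8 0 S
2 1/3 3/5 14/15 19/30 8 -1 W
3 12/17 60/53 1656/901 1146/901 7 -1 N
4 6/5 30/61 516/305 441/305 7 0 E
5 12/29 60/169 3768/4901 2898/4901 8 0 S
6 1/3 3/5 14/15 19/30 8 -1 W
7 12/17 60/53 1656/901 1146/901 7 -1 N
final 7 0 E

n=0: pose=(7,0,E); sL=6/5, sR=30/61; mL=516/305, mR=441/305; mL+mR=957/305 → advance +1; mR−mL=-15/61 → turn -1·90°
n=1: pose=(8,0,S); sL=12/29, sR=60/169; mL=3768/4901, mR=2898/4901; mL+mR=6666/4901 → advance +1; mR−mL=-30/169 → turn -1·90°
n=2: pose=(8,-1,W); sL=1/3, sR=3/5; mL=14/15, mR=19/30; mL+mR=47/30 → advance +1; mR−mL=-3/10 → turn -1·90°
n=3: pose=(7,-1,N); sL=12/17, sR=60/53; mL=1656/901, mR=1146/901; mL+mR=2802/901 → advance +1; mR−mL=-30/53 → turn -1·90°
n=4: pose=(7,0,E); sL=6/5, sR=30/61; mL=516/305, mR=441/305; mL+mR=957/305 → advance +1; mR−mL=-15/61 → turn -1·90°
n=5: pose=(8,0,S); sL=12/29, sR=60/169; mL=3768/4901, mR=2898/4901; mL+mR=6666/4901 → advance +1; mR−mL=-30/169 → turn -1·90°
n=6: pose=(8,-1,W); sL=1/3, sR=3/5; mL=14/15, mR=19/30; mL+mR=47/30 → advance +1; mR−mL=-3/10 → turn -1·90°
n=7: pose=(7,-1,N); sL=12/17, sR=60/53; mL=1656/901, mR=1146/901; mL+mR=2802/901 → advance +1; mR−mL=-30/53 → turn -1·90°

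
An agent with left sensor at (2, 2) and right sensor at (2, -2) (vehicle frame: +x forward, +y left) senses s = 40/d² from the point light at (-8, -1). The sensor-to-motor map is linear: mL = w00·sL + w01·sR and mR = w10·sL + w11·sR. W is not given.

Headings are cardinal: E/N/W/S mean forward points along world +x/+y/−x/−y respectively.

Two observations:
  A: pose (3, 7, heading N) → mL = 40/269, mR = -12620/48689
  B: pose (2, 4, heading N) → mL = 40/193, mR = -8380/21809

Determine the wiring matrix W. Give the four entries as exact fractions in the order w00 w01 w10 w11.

obs A: pose=(3,7,N) → sL=40/181, sR=40/269, mL=40/269, mR=-12620/48689
obs B: pose=(2,4,N) → sL=40/113, sR=40/193, mL=40/193, mR=-8380/21809
sensor matrix S = [[40/181, 40/269], [40/113, 40/193]]; det S = -7257600/1061858401
solve [mL_A; mL_B] = S·[w00; w01] and [mR_A; mR_B] = S·[w10; w11]:
  w00 = 0, w01 = 1, w10 = -1/2, w11 = -1

0 1 -1/2 -1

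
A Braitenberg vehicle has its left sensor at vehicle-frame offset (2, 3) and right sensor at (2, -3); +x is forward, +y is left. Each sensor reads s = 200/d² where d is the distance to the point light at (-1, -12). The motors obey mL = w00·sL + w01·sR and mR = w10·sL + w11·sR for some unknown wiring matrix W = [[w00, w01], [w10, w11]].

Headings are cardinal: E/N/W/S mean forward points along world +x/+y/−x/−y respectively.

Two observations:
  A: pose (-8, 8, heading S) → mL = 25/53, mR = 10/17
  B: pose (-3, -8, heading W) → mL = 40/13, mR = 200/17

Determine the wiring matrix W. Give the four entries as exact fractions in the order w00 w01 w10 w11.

0 1 1 0

obs A: pose=(-8,8,S) → sL=10/17, sR=25/53, mL=25/53, mR=10/17
obs B: pose=(-3,-8,W) → sL=200/17, sR=40/13, mL=40/13, mR=200/17
sensor matrix S = [[10/17, 25/53], [200/17, 40/13]]; det S = -43800/11713
solve [mL_A; mL_B] = S·[w00; w01] and [mR_A; mR_B] = S·[w10; w11]:
  w00 = 0, w01 = 1, w10 = 1, w11 = 0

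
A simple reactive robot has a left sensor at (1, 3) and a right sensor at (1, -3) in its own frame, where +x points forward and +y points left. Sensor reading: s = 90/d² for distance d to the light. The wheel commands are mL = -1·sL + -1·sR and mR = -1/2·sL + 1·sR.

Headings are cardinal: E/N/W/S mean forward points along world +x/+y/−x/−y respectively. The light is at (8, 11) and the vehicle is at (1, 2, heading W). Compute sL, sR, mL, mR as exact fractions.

45/104 9/10 -693/520 711/1040

left sensor world pos  = (0, -1); dL² = 208
right sensor world pos = (0, 5); dR² = 100
sL = 90/208 = 45/104
sR = 90/100 = 9/10
mL = -1·sL + -1·sR = -693/520
mR = -1/2·sL + 1·sR = 711/1040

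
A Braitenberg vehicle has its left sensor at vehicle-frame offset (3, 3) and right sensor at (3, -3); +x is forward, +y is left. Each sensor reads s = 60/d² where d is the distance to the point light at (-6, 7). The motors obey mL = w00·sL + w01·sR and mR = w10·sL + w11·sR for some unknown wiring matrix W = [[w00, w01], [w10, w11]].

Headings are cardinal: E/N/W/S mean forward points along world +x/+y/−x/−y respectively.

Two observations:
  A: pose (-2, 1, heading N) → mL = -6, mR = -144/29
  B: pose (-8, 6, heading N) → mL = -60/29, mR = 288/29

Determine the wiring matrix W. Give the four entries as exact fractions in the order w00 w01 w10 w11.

obs A: pose=(-2,1,N) → sL=6, sR=30/29, mL=-6, mR=-144/29
obs B: pose=(-8,6,N) → sL=60/29, sR=12, mL=-60/29, mR=288/29
sensor matrix S = [[6, 30/29], [60/29, 12]]; det S = 58752/841
solve [mL_A; mL_B] = S·[w00; w01] and [mR_A; mR_B] = S·[w10; w11]:
  w00 = -1, w01 = 0, w10 = -1, w11 = 1

-1 0 -1 1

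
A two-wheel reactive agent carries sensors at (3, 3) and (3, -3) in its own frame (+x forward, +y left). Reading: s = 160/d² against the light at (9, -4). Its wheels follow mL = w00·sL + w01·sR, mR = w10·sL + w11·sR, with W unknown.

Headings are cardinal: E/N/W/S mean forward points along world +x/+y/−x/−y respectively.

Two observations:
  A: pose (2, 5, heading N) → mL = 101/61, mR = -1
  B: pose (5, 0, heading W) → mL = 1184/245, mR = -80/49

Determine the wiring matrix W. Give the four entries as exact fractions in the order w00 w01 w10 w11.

1 1 0 -1

obs A: pose=(2,5,N) → sL=40/61, sR=1, mL=101/61, mR=-1
obs B: pose=(5,0,W) → sL=16/5, sR=80/49, mL=1184/245, mR=-80/49
sensor matrix S = [[40/61, 1], [16/5, 80/49]]; det S = -31824/14945
solve [mL_A; mL_B] = S·[w00; w01] and [mR_A; mR_B] = S·[w10; w11]:
  w00 = 1, w01 = 1, w10 = 0, w11 = -1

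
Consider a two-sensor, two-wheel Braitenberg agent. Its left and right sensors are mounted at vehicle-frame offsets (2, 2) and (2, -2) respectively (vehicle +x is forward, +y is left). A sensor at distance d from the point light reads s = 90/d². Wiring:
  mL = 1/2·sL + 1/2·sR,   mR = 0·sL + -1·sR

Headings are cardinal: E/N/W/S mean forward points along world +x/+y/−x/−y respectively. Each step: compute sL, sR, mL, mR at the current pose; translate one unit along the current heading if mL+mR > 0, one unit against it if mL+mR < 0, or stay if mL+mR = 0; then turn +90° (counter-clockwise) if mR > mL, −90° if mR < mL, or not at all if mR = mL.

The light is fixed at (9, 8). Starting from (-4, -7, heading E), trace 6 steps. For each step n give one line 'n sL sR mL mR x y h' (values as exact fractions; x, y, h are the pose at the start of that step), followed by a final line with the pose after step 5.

0 9/29 9/41 315/1189 -9/41 -4 -7 E
1 90/389 18/97 7866/37733 -18/97 -3 -7 S
2 9/52 45/196 513/2548 -45/196 -3 -8 W
3 18/73 90/277 5778/20221 -90/277 -2 -8 N
4 5/17 45/221 55/221 -45/221 -2 -9 E
5 18/85 18/101 1674/8585 -18/101 -1 -9 S
final -1 -10 W

n=0: pose=(-4,-7,E); sL=9/29, sR=9/41; mL=315/1189, mR=-9/41; mL+mR=54/1189 → advance +1; mR−mL=-576/1189 → turn -1·90°
n=1: pose=(-3,-7,S); sL=90/389, sR=18/97; mL=7866/37733, mR=-18/97; mL+mR=864/37733 → advance +1; mR−mL=-14868/37733 → turn -1·90°
n=2: pose=(-3,-8,W); sL=9/52, sR=45/196; mL=513/2548, mR=-45/196; mL+mR=-18/637 → advance -1; mR−mL=-549/1274 → turn -1·90°
n=3: pose=(-2,-8,N); sL=18/73, sR=90/277; mL=5778/20221, mR=-90/277; mL+mR=-792/20221 → advance -1; mR−mL=-12348/20221 → turn -1·90°
n=4: pose=(-2,-9,E); sL=5/17, sR=45/221; mL=55/221, mR=-45/221; mL+mR=10/221 → advance +1; mR−mL=-100/221 → turn -1·90°
n=5: pose=(-1,-9,S); sL=18/85, sR=18/101; mL=1674/8585, mR=-18/101; mL+mR=144/8585 → advance +1; mR−mL=-3204/8585 → turn -1·90°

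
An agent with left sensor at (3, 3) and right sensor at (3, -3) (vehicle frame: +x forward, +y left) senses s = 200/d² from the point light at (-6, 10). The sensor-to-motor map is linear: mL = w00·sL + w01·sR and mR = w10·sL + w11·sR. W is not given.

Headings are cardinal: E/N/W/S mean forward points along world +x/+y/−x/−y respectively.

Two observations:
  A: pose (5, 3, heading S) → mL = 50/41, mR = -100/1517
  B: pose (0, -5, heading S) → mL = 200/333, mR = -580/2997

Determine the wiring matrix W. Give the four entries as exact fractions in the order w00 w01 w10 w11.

0 1 -1 1/2

obs A: pose=(5,3,S) → sL=25/37, sR=50/41, mL=50/41, mR=-100/1517
obs B: pose=(0,-5,S) → sL=40/81, sR=200/333, mL=200/333, mR=-580/2997
sensor matrix S = [[25/37, 50/41], [40/81, 200/333]]; det S = -893000/4546449
solve [mL_A; mL_B] = S·[w00; w01] and [mR_A; mR_B] = S·[w10; w11]:
  w00 = 0, w01 = 1, w10 = -1, w11 = 1/2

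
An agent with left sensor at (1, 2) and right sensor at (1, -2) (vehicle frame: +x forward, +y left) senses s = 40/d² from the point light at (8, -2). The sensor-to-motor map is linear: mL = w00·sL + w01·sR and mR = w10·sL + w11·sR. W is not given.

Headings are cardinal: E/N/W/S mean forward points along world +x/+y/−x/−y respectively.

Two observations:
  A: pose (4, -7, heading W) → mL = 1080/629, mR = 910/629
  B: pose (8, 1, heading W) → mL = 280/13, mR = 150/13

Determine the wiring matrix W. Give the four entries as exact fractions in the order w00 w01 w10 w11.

1 1 1/2 1

obs A: pose=(4,-7,W) → sL=20/37, sR=20/17, mL=1080/629, mR=910/629
obs B: pose=(8,1,W) → sL=20, sR=20/13, mL=280/13, mR=150/13
sensor matrix S = [[20/37, 20/17], [20, 20/13]]; det S = -185600/8177
solve [mL_A; mL_B] = S·[w00; w01] and [mR_A; mR_B] = S·[w10; w11]:
  w00 = 1, w01 = 1, w10 = 1/2, w11 = 1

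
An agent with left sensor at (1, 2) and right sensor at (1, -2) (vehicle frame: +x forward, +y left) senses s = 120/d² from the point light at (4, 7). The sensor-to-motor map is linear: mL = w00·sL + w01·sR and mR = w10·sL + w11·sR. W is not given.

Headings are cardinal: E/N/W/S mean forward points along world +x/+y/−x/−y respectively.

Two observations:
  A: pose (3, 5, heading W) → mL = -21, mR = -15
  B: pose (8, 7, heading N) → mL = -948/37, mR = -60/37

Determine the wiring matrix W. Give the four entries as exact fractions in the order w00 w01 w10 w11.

-1 -1/2 0 -1/2

obs A: pose=(3,5,W) → sL=6, sR=30, mL=-21, mR=-15
obs B: pose=(8,7,N) → sL=24, sR=120/37, mL=-948/37, mR=-60/37
sensor matrix S = [[6, 30], [24, 120/37]]; det S = -25920/37
solve [mL_A; mL_B] = S·[w00; w01] and [mR_A; mR_B] = S·[w10; w11]:
  w00 = -1, w01 = -1/2, w10 = 0, w11 = -1/2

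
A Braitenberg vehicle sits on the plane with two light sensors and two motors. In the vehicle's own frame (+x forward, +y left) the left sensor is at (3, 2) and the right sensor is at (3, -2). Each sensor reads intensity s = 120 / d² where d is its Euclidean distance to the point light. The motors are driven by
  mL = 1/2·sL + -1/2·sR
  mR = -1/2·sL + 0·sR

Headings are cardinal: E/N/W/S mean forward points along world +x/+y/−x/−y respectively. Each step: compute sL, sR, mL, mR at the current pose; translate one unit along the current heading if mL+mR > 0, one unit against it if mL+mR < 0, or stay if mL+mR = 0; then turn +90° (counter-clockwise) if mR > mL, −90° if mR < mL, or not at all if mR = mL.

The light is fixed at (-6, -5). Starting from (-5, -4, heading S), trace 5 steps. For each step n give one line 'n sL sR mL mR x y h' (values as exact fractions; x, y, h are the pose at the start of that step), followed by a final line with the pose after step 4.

n=0: pose=(-5,-4,S); sL=120/13, sR=24; mL=-96/13, mR=-60/13; mL+mR=-12 → advance -1; mR−mL=36/13 → turn +1·90°
n=1: pose=(-5,-3,E); sL=15/4, sR=15/2; mL=-15/8, mR=-15/8; mL+mR=-15/4 → advance -1; mR−mL=0 → turn +0·90°
n=2: pose=(-6,-3,E); sL=24/5, sR=40/3; mL=-64/15, mR=-12/5; mL+mR=-20/3 → advance -1; mR−mL=28/15 → turn +1·90°
n=3: pose=(-7,-3,N); sL=60/17, sR=60/13; mL=-120/221, mR=-30/17; mL+mR=-30/13 → advance -1; mR−mL=-270/221 → turn -1·90°
n=4: pose=(-7,-4,E); sL=120/13, sR=24; mL=-96/13, mR=-60/13; mL+mR=-12 → advance -1; mR−mL=36/13 → turn +1·90°

0 120/13 24 -96/13 -60/13 -5 -4 S
1 15/4 15/2 -15/8 -15/8 -5 -3 E
2 24/5 40/3 -64/15 -12/5 -6 -3 E
3 60/17 60/13 -120/221 -30/17 -7 -3 N
4 120/13 24 -96/13 -60/13 -7 -4 E
final -8 -4 N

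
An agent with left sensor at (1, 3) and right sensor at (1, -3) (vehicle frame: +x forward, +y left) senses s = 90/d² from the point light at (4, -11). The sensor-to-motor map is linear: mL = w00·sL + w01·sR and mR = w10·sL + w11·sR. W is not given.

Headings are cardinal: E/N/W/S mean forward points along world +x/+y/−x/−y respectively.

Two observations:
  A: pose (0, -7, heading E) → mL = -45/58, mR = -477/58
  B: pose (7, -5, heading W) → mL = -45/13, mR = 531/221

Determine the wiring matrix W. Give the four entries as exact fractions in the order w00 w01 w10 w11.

-1/2 0 1/2 -1

obs A: pose=(0,-7,E) → sL=45/29, sR=9, mL=-45/58, mR=-477/58
obs B: pose=(7,-5,W) → sL=90/13, sR=18/17, mL=-45/13, mR=531/221
sensor matrix S = [[45/29, 9], [90/13, 18/17]]; det S = -388800/6409
solve [mL_A; mL_B] = S·[w00; w01] and [mR_A; mR_B] = S·[w10; w11]:
  w00 = -1/2, w01 = 0, w10 = 1/2, w11 = -1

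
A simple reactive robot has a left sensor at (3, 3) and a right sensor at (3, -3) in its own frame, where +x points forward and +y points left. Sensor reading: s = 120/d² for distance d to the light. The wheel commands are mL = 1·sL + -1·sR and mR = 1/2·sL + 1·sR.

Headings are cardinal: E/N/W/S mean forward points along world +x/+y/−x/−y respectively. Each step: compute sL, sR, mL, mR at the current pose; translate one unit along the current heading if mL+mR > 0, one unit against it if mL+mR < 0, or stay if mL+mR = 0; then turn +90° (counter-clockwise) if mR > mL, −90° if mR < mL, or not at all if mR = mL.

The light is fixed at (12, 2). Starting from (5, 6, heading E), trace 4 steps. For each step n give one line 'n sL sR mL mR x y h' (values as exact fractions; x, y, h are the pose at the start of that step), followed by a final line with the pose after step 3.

0 24/13 120/17 -1152/221 1764/221 5 6 E
1 12/13 60/29 -432/377 954/377 6 6 N
2 24/17 24/29 288/493 756/493 6 7 W
3 6 15/13 63/13 54/13 5 7 S
final 5 6 W

n=0: pose=(5,6,E); sL=24/13, sR=120/17; mL=-1152/221, mR=1764/221; mL+mR=36/13 → advance +1; mR−mL=2916/221 → turn +1·90°
n=1: pose=(6,6,N); sL=12/13, sR=60/29; mL=-432/377, mR=954/377; mL+mR=18/13 → advance +1; mR−mL=1386/377 → turn +1·90°
n=2: pose=(6,7,W); sL=24/17, sR=24/29; mL=288/493, mR=756/493; mL+mR=36/17 → advance +1; mR−mL=468/493 → turn +1·90°
n=3: pose=(5,7,S); sL=6, sR=15/13; mL=63/13, mR=54/13; mL+mR=9 → advance +1; mR−mL=-9/13 → turn -1·90°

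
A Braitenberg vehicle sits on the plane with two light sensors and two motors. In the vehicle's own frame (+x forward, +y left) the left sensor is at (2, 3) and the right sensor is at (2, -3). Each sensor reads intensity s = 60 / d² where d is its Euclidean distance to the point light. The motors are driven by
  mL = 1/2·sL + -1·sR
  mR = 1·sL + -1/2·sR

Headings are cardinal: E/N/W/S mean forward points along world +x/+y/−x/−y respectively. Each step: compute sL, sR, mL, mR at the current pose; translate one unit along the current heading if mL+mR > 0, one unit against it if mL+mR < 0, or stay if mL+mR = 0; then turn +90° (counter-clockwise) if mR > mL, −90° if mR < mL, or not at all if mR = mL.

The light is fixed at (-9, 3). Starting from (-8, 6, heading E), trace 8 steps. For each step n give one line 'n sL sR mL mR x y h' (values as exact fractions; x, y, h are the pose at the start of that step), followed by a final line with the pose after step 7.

n=0: pose=(-8,6,E); sL=4/3, sR=20/3; mL=-6, mR=-2; mL+mR=-8 → advance -1; mR−mL=4 → turn +1·90°
n=1: pose=(-9,6,N); sL=30/17, sR=30/17; mL=-15/17, mR=15/17; mL+mR=0 → advance +0; mR−mL=30/17 → turn +1·90°
n=2: pose=(-9,6,W); sL=15, sR=3/2; mL=6, mR=57/4; mL+mR=81/4 → advance +1; mR−mL=33/4 → turn +1·90°
n=3: pose=(-10,6,S); sL=12, sR=60/17; mL=42/17, mR=174/17; mL+mR=216/17 → advance +1; mR−mL=132/17 → turn +1·90°
n=4: pose=(-10,5,E); sL=30/13, sR=30; mL=-375/13, mR=-165/13; mL+mR=-540/13 → advance -1; mR−mL=210/13 → turn +1·90°
n=5: pose=(-11,5,N); sL=60/41, sR=60/17; mL=-1950/697, mR=-210/697; mL+mR=-2160/697 → advance -1; mR−mL=1740/697 → turn +1·90°
n=6: pose=(-11,4,W); sL=3, sR=15/8; mL=-3/8, mR=33/16; mL+mR=27/16 → advance +1; mR−mL=39/16 → turn +1·90°
n=7: pose=(-12,4,S); sL=60, sR=60/37; mL=1050/37, mR=2190/37; mL+mR=3240/37 → advance +1; mR−mL=1140/37 → turn +1·90°

0 4/3 20/3 -6 -2 -8 6 E
1 30/17 30/17 -15/17 15/17 -9 6 N
2 15 3/2 6 57/4 -9 6 W
3 12 60/17 42/17 174/17 -10 6 S
4 30/13 30 -375/13 -165/13 -10 5 E
5 60/41 60/17 -1950/697 -210/697 -11 5 N
6 3 15/8 -3/8 33/16 -11 4 W
7 60 60/37 1050/37 2190/37 -12 4 S
final -12 3 E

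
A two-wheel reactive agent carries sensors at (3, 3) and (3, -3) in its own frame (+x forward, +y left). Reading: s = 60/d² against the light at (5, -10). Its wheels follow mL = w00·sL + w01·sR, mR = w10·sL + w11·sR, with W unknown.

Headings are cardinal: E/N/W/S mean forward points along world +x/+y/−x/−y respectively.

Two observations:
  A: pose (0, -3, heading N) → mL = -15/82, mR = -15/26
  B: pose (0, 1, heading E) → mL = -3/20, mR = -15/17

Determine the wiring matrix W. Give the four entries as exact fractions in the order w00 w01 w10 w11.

-1/2 0 0 -1

obs A: pose=(0,-3,N) → sL=15/41, sR=15/26, mL=-15/82, mR=-15/26
obs B: pose=(0,1,E) → sL=3/10, sR=15/17, mL=-3/20, mR=-15/17
sensor matrix S = [[15/41, 15/26], [3/10, 15/17]]; det S = 5427/36244
solve [mL_A; mL_B] = S·[w00; w01] and [mR_A; mR_B] = S·[w10; w11]:
  w00 = -1/2, w01 = 0, w10 = 0, w11 = -1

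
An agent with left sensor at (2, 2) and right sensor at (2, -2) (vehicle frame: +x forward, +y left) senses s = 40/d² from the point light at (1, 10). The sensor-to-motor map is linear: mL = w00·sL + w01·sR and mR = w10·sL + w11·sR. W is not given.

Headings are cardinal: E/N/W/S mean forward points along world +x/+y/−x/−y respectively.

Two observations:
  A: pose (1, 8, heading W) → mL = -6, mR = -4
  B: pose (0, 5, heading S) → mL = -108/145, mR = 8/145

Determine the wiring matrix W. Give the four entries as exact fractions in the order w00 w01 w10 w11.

obs A: pose=(1,8,W) → sL=2, sR=10, mL=-6, mR=-4
obs B: pose=(0,5,S) → sL=4/5, sR=20/29, mL=-108/145, mR=8/145
sensor matrix S = [[2, 10], [4/5, 20/29]]; det S = -192/29
solve [mL_A; mL_B] = S·[w00; w01] and [mR_A; mR_B] = S·[w10; w11]:
  w00 = -1/2, w01 = -1/2, w10 = 1/2, w11 = -1/2

-1/2 -1/2 1/2 -1/2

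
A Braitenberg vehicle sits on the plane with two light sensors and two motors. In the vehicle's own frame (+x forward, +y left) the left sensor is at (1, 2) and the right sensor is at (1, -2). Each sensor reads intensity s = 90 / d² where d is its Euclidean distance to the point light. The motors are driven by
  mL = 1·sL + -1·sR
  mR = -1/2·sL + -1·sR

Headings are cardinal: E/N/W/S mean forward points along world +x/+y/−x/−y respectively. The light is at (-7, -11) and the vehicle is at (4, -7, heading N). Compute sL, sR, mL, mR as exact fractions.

left sensor world pos  = (2, -6); dL² = 106
right sensor world pos = (6, -6); dR² = 194
sL = 90/106 = 45/53
sR = 90/194 = 45/97
mL = 1·sL + -1·sR = 1980/5141
mR = -1/2·sL + -1·sR = -9135/10282

45/53 45/97 1980/5141 -9135/10282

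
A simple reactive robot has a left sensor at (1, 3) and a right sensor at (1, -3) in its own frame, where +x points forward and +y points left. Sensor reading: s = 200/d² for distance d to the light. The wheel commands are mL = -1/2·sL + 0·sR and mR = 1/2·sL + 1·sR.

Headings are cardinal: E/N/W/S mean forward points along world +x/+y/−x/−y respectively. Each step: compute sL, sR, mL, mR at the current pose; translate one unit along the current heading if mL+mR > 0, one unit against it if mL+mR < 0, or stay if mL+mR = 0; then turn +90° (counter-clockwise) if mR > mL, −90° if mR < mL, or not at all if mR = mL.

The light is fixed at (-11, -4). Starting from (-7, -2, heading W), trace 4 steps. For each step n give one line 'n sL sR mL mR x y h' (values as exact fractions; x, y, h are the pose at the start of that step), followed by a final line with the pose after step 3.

0 20 100/17 -10 270/17 -7 -2 W
1 200/37 200 -100/37 7500/37 -8 -2 S
2 25/4 10 -25/8 105/8 -8 -3 E
3 40 200/53 -20 1260/53 -7 -3 N
final -7 -2 W

n=0: pose=(-7,-2,W); sL=20, sR=100/17; mL=-10, mR=270/17; mL+mR=100/17 → advance +1; mR−mL=440/17 → turn +1·90°
n=1: pose=(-8,-2,S); sL=200/37, sR=200; mL=-100/37, mR=7500/37; mL+mR=200 → advance +1; mR−mL=7600/37 → turn +1·90°
n=2: pose=(-8,-3,E); sL=25/4, sR=10; mL=-25/8, mR=105/8; mL+mR=10 → advance +1; mR−mL=65/4 → turn +1·90°
n=3: pose=(-7,-3,N); sL=40, sR=200/53; mL=-20, mR=1260/53; mL+mR=200/53 → advance +1; mR−mL=2320/53 → turn +1·90°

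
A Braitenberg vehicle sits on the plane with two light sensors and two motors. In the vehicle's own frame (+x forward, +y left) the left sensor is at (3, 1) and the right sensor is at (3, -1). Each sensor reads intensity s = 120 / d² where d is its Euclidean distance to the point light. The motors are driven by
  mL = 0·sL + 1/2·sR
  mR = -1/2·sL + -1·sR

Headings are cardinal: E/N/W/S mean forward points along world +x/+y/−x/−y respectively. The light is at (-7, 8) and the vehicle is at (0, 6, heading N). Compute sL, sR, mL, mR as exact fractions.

left sensor world pos  = (-1, 9); dL² = 37
right sensor world pos = (1, 9); dR² = 65
sL = 120/37 = 120/37
sR = 120/65 = 24/13
mL = 0·sL + 1/2·sR = 12/13
mR = -1/2·sL + -1·sR = -1668/481

120/37 24/13 12/13 -1668/481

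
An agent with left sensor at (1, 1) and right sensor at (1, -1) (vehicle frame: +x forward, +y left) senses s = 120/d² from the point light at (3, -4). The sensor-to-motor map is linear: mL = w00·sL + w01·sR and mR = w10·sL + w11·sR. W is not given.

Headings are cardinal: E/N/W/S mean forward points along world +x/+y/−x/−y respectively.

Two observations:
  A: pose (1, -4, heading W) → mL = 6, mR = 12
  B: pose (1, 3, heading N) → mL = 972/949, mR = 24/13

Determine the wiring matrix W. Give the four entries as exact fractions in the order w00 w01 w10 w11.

-1/2 1 0 1

obs A: pose=(1,-4,W) → sL=12, sR=12, mL=6, mR=12
obs B: pose=(1,3,N) → sL=120/73, sR=24/13, mL=972/949, mR=24/13
sensor matrix S = [[12, 12], [120/73, 24/13]]; det S = 2304/949
solve [mL_A; mL_B] = S·[w00; w01] and [mR_A; mR_B] = S·[w10; w11]:
  w00 = -1/2, w01 = 1, w10 = 0, w11 = 1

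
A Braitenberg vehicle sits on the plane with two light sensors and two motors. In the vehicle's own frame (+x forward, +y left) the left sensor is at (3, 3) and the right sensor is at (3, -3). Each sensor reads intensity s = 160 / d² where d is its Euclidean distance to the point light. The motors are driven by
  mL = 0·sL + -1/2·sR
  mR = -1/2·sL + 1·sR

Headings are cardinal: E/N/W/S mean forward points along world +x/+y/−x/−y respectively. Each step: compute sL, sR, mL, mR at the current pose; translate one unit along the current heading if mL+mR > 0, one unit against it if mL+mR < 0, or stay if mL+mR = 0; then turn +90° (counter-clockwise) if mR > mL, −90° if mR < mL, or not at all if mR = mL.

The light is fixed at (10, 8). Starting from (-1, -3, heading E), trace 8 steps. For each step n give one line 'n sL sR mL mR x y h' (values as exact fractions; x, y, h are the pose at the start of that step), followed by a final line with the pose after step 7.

n=0: pose=(-1,-3,E); sL=5/4, sR=8/13; mL=-4/13, mR=-1/104; mL+mR=-33/104 → advance -1; mR−mL=31/104 → turn +1·90°
n=1: pose=(-2,-3,N); sL=160/289, sR=32/29; mL=-16/29, mR=6928/8381; mL+mR=2304/8381 → advance +1; mR−mL=11552/8381 → turn +1·90°
n=2: pose=(-2,-2,W); sL=80/197, sR=80/137; mL=-40/137, mR=10280/26989; mL+mR=2400/26989 → advance +1; mR−mL=18160/26989 → turn +1·90°
n=3: pose=(-3,-2,S); sL=160/269, sR=32/85; mL=-16/85, mR=1808/22865; mL+mR=-2496/22865 → advance -1; mR−mL=6112/22865 → turn +1·90°
n=4: pose=(-3,-1,E); sL=20/17, sR=40/61; mL=-20/61, mR=70/1037; mL+mR=-270/1037 → advance -1; mR−mL=410/1037 → turn +1·90°
n=5: pose=(-4,-1,N); sL=32/65, sR=160/157; mL=-80/157, mR=7888/10205; mL+mR=2688/10205 → advance +1; mR−mL=13088/10205 → turn +1·90°
n=6: pose=(-4,0,W); sL=16/41, sR=80/157; mL=-40/157, mR=2024/6437; mL+mR=384/6437 → advance +1; mR−mL=3664/6437 → turn +1·90°
n=7: pose=(-5,0,S); sL=32/53, sR=32/89; mL=-16/89, mR=272/4717; mL+mR=-576/4717 → advance -1; mR−mL=1120/4717 → turn +1·90°

0 5/4 8/13 -4/13 -1/104 -1 -3 E
1 160/289 32/29 -16/29 6928/8381 -2 -3 N
2 80/197 80/137 -40/137 10280/26989 -2 -2 W
3 160/269 32/85 -16/85 1808/22865 -3 -2 S
4 20/17 40/61 -20/61 70/1037 -3 -1 E
5 32/65 160/157 -80/157 7888/10205 -4 -1 N
6 16/41 80/157 -40/157 2024/6437 -4 0 W
7 32/53 32/89 -16/89 272/4717 -5 0 S
final -5 1 E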